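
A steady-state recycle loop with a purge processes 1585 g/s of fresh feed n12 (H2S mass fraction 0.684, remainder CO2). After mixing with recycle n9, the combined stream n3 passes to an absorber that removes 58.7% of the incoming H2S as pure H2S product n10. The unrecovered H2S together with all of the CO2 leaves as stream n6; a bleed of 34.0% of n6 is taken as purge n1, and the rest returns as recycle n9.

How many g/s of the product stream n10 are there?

874.9 g/s

H2S in n3: m_A = 1585×0.684 + (1−0.340)·(1−0.587)·m_A, so m_A = 1084.1/0.7274 = 1490.4 g/s.
Product n10 = 0.587×1490.4 = 874.86 g/s.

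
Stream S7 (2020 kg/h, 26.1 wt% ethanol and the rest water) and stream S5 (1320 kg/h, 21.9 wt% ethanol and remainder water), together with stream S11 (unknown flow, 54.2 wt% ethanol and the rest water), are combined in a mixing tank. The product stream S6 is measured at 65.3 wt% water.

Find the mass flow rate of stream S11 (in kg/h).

Let S11 be the unknown flow. Total out = 3340 + S11.
water balance: 2523.7 + 0.458·S11 = 0.653·(3340 + S11)
(0.458 − 0.653)·S11 = 0.653×3340 − 2523.7 = -342.68
S11 = -342.68 / -0.195 = 1757.3 kg/h

1757 kg/h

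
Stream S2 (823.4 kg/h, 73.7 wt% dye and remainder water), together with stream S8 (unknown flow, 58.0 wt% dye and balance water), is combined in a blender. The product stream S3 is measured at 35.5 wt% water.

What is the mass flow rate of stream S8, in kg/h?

Let S8 be the unknown flow. Total out = 823.4 + S8.
water balance: 216.55 + 0.420·S8 = 0.355·(823.4 + S8)
(0.420 − 0.355)·S8 = 0.355×823.4 − 216.55 = 75.753
S8 = 75.753 / 0.065 = 1165.4 kg/h

1165 kg/h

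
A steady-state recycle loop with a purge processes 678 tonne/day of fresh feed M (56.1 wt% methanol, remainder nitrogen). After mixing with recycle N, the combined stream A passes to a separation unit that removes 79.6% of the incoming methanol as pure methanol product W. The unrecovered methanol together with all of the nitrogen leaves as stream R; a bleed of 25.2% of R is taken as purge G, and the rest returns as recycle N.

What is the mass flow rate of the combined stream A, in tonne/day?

1630 tonne/day

nitrogen enters only via M and leaves only via the purge: 678×0.439 = 0.252×(nitrogen in R), and the separation unit passes all nitrogen, so nitrogen in A = nitrogen in R = 1181.1 tonne/day.
methanol in A: m_A = 678×0.561 + (1−0.252)·(1−0.796)·m_A, so m_A = 380.36/0.8474 = 448.85 tonne/day.
A = 448.85 + 1181.1 = 1630 tonne/day.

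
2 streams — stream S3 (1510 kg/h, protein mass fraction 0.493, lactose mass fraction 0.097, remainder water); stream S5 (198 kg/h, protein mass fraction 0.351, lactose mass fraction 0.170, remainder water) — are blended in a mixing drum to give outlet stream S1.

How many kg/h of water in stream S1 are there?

713.9 kg/h

water out = water in = 1510×0.410 + 198×0.479 = 713.94 kg/h.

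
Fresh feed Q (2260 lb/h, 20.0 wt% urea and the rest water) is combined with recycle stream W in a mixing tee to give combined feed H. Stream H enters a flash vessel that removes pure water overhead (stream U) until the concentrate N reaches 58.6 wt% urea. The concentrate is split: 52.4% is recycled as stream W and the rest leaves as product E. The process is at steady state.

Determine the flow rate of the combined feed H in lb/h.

3109 lb/h

Overall urea balance (none leaves overhead): urea in fresh feed = urea in product, i.e. 2260×0.200 = (1−0.524)·N·0.586.
N = 452/(0.586×0.476) = 1620.4 lb/h.
Recycle W = 0.524×1620.4 = 849.11 lb/h.
Combined feed H = 2260 + 849.11 = 3109.1 lb/h.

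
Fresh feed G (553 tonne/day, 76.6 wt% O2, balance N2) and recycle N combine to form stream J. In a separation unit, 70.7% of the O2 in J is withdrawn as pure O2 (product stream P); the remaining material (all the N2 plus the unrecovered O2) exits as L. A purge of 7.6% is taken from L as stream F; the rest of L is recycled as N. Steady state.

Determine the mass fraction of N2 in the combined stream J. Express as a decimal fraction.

0.7456

N2 enters only via G and leaves only via the purge: 553×0.234 = 0.076×(N2 in L), and the separation unit passes all N2, so N2 in J = N2 in L = 1702.7 tonne/day.
O2 in J: m_A = 553×0.766 + (1−0.076)·(1−0.707)·m_A, so m_A = 423.6/0.7293 = 580.85 tonne/day.
J = 580.85 + 1702.7 = 2283.5 tonne/day.
N2 fraction in J = 1702.7/2283.5 = 0.7456.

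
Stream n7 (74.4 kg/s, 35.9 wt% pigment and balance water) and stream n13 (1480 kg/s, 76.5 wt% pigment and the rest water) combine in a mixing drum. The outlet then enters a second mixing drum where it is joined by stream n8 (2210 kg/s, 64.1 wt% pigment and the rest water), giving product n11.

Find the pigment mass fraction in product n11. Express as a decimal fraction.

0.684

Overall, product flow = 3764.4 kg/s.
pigment in = 74.4×0.359 + 1480×0.765 + 2210×0.641 = 2575.5 kg/s.
pigment fraction in n11 = 0.684.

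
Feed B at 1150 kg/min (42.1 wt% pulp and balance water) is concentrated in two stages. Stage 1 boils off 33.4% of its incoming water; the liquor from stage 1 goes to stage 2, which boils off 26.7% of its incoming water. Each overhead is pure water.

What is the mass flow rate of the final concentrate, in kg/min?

809.2 kg/min

water in feed = 1150×0.579 = 665.85 kg/min.
After stage 1: water left = (1−0.334)×665.85 = 443.46; stream total = 927.61 kg/min.
After stage 2: water left = (1−0.267)×443.46 = 325.05; final concentrate = 809.2 kg/min.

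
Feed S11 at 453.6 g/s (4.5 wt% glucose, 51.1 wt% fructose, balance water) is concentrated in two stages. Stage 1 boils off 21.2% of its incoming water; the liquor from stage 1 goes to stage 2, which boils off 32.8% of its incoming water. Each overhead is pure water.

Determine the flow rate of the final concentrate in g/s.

358.8 g/s

water in feed = 453.6×0.444 = 201.4 g/s.
After stage 1: water left = (1−0.212)×201.4 = 158.7; stream total = 410.9 g/s.
After stage 2: water left = (1−0.328)×158.7 = 106.65; final concentrate = 358.85 g/s.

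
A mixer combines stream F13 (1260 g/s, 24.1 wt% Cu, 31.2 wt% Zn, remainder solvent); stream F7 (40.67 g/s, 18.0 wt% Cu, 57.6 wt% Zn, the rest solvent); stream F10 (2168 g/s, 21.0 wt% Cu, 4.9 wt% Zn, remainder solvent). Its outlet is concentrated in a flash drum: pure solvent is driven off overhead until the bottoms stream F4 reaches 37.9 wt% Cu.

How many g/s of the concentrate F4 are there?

2022 g/s

Cu entering = 1260×0.241 + 40.67×0.180 + 2168×0.210 = 766.26 g/s.
All Cu reports to F4, so F4 = 766.26/0.379 = 2021.8 g/s.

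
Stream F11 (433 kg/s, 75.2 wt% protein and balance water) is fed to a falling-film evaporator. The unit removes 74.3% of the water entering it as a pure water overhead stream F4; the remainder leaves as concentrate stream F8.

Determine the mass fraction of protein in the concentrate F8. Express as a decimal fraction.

0.922

protein is not removed: 433×0.752 = 325.62 kg/s of protein enters F8.
water entering = 433×0.248 = 107.38 kg/s; overhead removed = 0.743×107.38 = 79.786 kg/s.
Concentrate = 433 − 79.786 = 353.21 kg/s.
Mass fraction = 325.62/353.21 = 0.922.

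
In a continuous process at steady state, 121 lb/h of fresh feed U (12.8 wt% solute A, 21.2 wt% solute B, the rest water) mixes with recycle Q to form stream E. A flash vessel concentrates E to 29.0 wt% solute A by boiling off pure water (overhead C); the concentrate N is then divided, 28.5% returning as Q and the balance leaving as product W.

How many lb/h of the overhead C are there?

Overall solute A balance (none leaves overhead): solute A in fresh feed = solute A in product, i.e. 121×0.128 = (1−0.285)·N·0.290.
N = 15.488/(0.290×0.715) = 74.695 lb/h.
Recycle Q = 0.285×74.695 = 21.288 lb/h.
Combined feed E = 121 + 21.288 = 142.29 lb/h.
Overhead C = E − N = 142.29 − 74.695 = 67.593 lb/h.

67.59 lb/h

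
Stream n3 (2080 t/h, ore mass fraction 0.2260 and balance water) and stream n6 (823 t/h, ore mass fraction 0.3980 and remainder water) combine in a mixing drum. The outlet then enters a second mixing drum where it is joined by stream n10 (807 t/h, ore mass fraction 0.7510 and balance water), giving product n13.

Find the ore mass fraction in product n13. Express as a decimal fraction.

Overall, product flow = 3710 t/h.
ore in = 2080×0.226 + 823×0.398 + 807×0.751 = 1403.7 t/h.
ore fraction in n13 = 0.3784.

0.3784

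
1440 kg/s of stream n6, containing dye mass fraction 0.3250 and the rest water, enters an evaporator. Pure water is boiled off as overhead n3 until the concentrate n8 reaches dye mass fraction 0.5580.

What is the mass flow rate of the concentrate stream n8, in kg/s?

dye is conserved: 1440×0.325 = 468 kg/s all reports to the concentrate.
Concentrate = 468/(target fraction) = 838.71 kg/s.

838.7 kg/s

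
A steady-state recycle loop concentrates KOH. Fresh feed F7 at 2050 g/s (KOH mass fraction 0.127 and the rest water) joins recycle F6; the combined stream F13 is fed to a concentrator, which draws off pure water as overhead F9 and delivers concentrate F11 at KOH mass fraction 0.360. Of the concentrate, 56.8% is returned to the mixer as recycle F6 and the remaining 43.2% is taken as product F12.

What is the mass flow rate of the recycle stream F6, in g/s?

950.9 g/s

Overall KOH balance (none leaves overhead): KOH in fresh feed = KOH in product, i.e. 2050×0.127 = (1−0.568)·F11·0.360.
F11 = 260.35/(0.360×0.432) = 1674.1 g/s.
Recycle F6 = 0.568×1674.1 = 950.87 g/s.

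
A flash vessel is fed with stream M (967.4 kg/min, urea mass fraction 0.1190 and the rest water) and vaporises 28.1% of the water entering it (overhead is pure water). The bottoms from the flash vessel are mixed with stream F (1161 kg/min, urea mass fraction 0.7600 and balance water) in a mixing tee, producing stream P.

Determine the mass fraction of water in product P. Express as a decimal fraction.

0.4719

Vapour removed = 0.281×0.881×967.4 = 239.49 kg/min; concentrate = 727.91 kg/min.
water reaching the mixer = 612.79 (from concentrate) + 1161×0.240 = 891.43 kg/min.
Product flow = 727.91 + 1161 = 1888.9 kg/min; water fraction = 0.4719.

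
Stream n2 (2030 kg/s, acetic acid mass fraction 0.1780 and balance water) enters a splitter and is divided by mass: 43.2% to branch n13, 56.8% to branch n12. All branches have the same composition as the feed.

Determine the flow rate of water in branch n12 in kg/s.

947.8 kg/s

Branch n12 total = 0.568×2030 = 1153 kg/s.
water in n12 = 0.822×1153 = 947.8 kg/s.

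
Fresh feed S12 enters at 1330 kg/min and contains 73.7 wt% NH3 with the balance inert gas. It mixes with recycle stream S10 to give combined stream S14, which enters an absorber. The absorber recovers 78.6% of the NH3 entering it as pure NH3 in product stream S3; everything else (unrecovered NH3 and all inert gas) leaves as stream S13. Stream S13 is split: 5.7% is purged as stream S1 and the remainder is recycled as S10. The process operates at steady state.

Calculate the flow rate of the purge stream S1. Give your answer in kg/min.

inert gas enters only via S12 and leaves only via the purge: 1330×0.263 = 0.057×(inert gas in S13), and the absorber passes all inert gas, so inert gas in S14 = inert gas in S13 = 6136.7 kg/min.
NH3 in S14: m_A = 1330×0.737 + (1−0.057)·(1−0.786)·m_A, so m_A = 980.21/0.7982 = 1228 kg/min.
S13 = (1−0.786)×1228 + 6136.7 = 6399.5 kg/min.
Purge S1 = 0.057×6399.5 = 364.77 kg/min.

364.8 kg/min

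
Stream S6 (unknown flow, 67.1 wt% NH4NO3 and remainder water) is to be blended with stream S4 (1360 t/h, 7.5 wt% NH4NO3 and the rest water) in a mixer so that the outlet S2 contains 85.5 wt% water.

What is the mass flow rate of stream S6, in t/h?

181 t/h

Let S6 be the unknown flow. Total out = 1360 + S6.
water balance: 1258 + 0.329·S6 = 0.855·(1360 + S6)
(0.329 − 0.855)·S6 = 0.855×1360 − 1258 = -95.2
S6 = -95.2 / -0.526 = 180.99 t/h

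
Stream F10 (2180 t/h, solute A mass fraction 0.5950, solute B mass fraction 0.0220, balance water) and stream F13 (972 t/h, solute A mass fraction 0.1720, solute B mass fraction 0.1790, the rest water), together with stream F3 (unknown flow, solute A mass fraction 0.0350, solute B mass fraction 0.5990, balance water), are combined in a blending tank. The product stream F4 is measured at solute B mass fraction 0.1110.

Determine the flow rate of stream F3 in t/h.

Let F3 be the unknown flow. Total out = 3152 + F3.
solute B balance: 221.95 + 0.599·F3 = 0.111·(3152 + F3)
(0.599 − 0.111)·F3 = 0.111×3152 − 221.95 = 127.92
F3 = 127.92 / 0.488 = 262.14 t/h

262.1 t/h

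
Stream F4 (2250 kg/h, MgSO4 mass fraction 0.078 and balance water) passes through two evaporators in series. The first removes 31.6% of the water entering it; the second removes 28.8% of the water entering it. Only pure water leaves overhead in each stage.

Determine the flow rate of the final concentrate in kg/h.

1186 kg/h

water in feed = 2250×0.922 = 2074.5 kg/h.
After stage 1: water left = (1−0.316)×2074.5 = 1419; stream total = 1594.5 kg/h.
After stage 2: water left = (1−0.288)×1419 = 1010.3; final concentrate = 1185.8 kg/h.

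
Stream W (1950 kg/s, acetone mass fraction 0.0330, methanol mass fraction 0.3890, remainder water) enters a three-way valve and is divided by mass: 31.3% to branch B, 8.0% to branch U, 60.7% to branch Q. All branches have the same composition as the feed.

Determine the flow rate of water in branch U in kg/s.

Branch U total = 0.080×1950 = 156 kg/s.
water in U = 0.578×156 = 90.168 kg/s.

90.17 kg/s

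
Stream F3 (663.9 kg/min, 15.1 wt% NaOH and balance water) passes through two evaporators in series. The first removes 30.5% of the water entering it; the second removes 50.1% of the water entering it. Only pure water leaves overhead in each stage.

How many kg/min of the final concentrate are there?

water in feed = 663.9×0.849 = 563.65 kg/min.
After stage 1: water left = (1−0.305)×563.65 = 391.74; stream total = 491.99 kg/min.
After stage 2: water left = (1−0.501)×391.74 = 195.48; final concentrate = 295.73 kg/min.

295.7 kg/min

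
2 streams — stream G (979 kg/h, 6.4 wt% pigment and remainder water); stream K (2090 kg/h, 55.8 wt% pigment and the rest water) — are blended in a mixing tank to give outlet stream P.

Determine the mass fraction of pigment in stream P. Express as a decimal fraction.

Total flow out = 979 + 2090 = 3069 kg/h.
pigment in = 979×0.064 + 2090×0.558 = 1228.9 kg/h.
pigment mass fraction in P = 1228.9/3069 = 0.400.

0.400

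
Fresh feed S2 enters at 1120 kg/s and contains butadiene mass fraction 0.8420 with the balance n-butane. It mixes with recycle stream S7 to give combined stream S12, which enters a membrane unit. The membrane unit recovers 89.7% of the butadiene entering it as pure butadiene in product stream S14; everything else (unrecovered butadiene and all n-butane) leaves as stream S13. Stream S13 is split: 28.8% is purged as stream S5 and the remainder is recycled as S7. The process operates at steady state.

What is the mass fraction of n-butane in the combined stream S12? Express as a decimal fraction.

n-butane enters only via S2 and leaves only via the purge: 1120×0.158 = 0.288×(n-butane in S13), and the membrane unit passes all n-butane, so n-butane in S12 = n-butane in S13 = 614.44 kg/s.
butadiene in S12: m_A = 1120×0.842 + (1−0.288)·(1−0.897)·m_A, so m_A = 943.04/0.9267 = 1017.7 kg/s.
S12 = 1017.7 + 614.44 = 1632.1 kg/s.
n-butane fraction in S12 = 614.44/1632.1 = 0.3765.

0.3765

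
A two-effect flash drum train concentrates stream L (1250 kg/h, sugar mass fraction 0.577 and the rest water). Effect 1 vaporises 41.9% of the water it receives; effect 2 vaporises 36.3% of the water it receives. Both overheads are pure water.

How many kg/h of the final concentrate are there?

916.9 kg/h

water in feed = 1250×0.423 = 528.75 kg/h.
After stage 1: water left = (1−0.419)×528.75 = 307.2; stream total = 1028.5 kg/h.
After stage 2: water left = (1−0.363)×307.2 = 195.69; final concentrate = 916.94 kg/h.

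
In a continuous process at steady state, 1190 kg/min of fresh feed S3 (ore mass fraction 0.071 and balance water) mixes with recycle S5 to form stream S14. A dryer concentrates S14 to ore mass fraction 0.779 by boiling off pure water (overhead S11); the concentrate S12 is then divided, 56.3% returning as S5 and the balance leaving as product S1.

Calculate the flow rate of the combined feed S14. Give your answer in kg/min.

Overall ore balance (none leaves overhead): ore in fresh feed = ore in product, i.e. 1190×0.071 = (1−0.563)·S12·0.779.
S12 = 84.49/(0.779×0.437) = 248.19 kg/min.
Recycle S5 = 0.563×248.19 = 139.73 kg/min.
Combined feed S14 = 1190 + 139.73 = 1329.7 kg/min.

1330 kg/min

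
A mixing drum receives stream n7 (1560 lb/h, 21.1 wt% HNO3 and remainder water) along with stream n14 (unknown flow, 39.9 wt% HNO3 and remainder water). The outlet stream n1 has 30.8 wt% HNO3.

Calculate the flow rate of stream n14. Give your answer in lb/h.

1663 lb/h

Let n14 be the unknown flow. Total out = 1560 + n14.
HNO3 balance: 329.16 + 0.399·n14 = 0.308·(1560 + n14)
(0.399 − 0.308)·n14 = 0.308×1560 − 329.16 = 151.32
n14 = 151.32 / 0.091 = 1662.9 lb/h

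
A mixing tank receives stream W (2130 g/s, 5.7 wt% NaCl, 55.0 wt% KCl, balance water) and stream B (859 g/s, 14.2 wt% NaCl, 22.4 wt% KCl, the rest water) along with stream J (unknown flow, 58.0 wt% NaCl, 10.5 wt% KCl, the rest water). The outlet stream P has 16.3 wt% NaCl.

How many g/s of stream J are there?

584.7 g/s

Let J be the unknown flow. Total out = 2989 + J.
NaCl balance: 243.39 + 0.580·J = 0.163·(2989 + J)
(0.580 − 0.163)·J = 0.163×2989 − 243.39 = 243.82
J = 243.82 / 0.417 = 584.7 g/s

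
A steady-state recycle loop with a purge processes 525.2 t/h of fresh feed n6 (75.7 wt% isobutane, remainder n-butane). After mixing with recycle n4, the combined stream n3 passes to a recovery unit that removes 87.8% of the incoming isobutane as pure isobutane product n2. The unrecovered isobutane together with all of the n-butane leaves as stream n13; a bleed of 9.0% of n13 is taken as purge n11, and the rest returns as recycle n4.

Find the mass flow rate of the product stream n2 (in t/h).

isobutane in n3: m_A = 525.2×0.757 + (1−0.090)·(1−0.878)·m_A, so m_A = 397.58/0.8890 = 447.23 t/h.
Product n2 = 0.878×447.23 = 392.67 t/h.

392.7 t/h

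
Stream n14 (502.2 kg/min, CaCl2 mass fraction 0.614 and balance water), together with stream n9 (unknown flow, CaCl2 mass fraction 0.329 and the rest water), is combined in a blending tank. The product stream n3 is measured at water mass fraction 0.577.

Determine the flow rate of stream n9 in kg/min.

Let n9 be the unknown flow. Total out = 502.2 + n9.
water balance: 193.85 + 0.671·n9 = 0.577·(502.2 + n9)
(0.671 − 0.577)·n9 = 0.577×502.2 − 193.85 = 95.92
n9 = 95.92 / 0.094 = 1020.4 kg/min

1020 kg/min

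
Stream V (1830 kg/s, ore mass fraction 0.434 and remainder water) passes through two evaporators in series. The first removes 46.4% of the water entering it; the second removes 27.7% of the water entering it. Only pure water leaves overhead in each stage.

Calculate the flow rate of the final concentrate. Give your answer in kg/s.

water in feed = 1830×0.566 = 1035.8 kg/s.
After stage 1: water left = (1−0.464)×1035.8 = 555.18; stream total = 1349.4 kg/s.
After stage 2: water left = (1−0.277)×555.18 = 401.39; final concentrate = 1195.6 kg/s.

1196 kg/s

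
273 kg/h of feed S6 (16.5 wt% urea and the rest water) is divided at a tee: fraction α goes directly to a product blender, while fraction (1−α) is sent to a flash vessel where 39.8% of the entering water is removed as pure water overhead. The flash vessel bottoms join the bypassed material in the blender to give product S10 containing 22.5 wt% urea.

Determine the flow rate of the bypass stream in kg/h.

53.94 kg/h

All 273×0.165 = 45.045 kg/h of urea reaches S10, so S10 = 45.045/0.225 = 200.2 kg/h and vapour = 72.8 kg/h.
The evaporator receives (1−α)·273 of feed at 0.835 water and removes 0.398 of that water:
0.398×0.835×(1−α)×273 = 72.8
(1−α) = 72.8/90.726 = 0.8024;  α = 0.1976.
Bypass flow = 0.1976×273 = 53.941 kg/h.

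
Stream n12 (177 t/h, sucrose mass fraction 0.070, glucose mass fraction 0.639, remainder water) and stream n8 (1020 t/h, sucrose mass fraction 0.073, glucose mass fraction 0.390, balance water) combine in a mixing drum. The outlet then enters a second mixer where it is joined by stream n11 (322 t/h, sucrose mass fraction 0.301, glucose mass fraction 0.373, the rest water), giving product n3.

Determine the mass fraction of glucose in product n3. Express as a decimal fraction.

Overall, product flow = 1519 t/h.
glucose in = 177×0.639 + 1020×0.390 + 322×0.373 = 631.01 t/h.
glucose fraction in n3 = 0.415.

0.415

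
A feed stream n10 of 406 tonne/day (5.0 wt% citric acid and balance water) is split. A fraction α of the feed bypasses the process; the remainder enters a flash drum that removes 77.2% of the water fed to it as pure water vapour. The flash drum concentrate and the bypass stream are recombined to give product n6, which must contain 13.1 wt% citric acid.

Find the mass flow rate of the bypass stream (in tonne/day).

All 406×0.050 = 20.3 tonne/day of citric acid reaches n6, so n6 = 20.3/0.131 = 154.96 tonne/day and vapour = 251.04 tonne/day.
The evaporator receives (1−α)·406 of feed at 0.950 water and removes 0.772 of that water:
0.772×0.950×(1−α)×406 = 251.04
(1−α) = 251.04/297.76 = 0.8431;  α = 0.1569.
Bypass flow = 0.1569×406 = 63.706 tonne/day.

63.71 tonne/day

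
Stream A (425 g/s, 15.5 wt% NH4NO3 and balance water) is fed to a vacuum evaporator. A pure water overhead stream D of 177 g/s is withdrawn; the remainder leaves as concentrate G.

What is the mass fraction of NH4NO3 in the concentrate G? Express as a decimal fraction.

NH4NO3 is not removed: 425×0.155 = 65.875 g/s of NH4NO3 enters G.
Concentrate = 425 − 177 = 248 g/s.
Mass fraction = 65.875/248 = 0.266.

0.266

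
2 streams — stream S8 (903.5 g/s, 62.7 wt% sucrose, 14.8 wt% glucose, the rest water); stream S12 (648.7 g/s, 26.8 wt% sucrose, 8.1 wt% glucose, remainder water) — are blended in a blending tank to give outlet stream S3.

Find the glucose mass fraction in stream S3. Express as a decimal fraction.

Total flow out = 903.5 + 648.7 = 1552.2 g/s.
glucose in = 903.5×0.148 + 648.7×0.081 = 186.26 g/s.
glucose mass fraction in S3 = 186.26/1552.2 = 0.120.

0.120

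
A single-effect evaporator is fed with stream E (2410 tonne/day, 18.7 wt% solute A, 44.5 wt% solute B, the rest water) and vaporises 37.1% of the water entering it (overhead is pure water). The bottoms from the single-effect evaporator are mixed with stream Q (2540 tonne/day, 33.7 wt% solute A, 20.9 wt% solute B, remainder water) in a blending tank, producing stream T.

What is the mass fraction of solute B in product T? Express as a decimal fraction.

Vapour removed = 0.371×0.368×2410 = 329.03 tonne/day; concentrate = 2081 tonne/day.
solute B reaching the mixer = 1072.5 (from concentrate) + 2540×0.209 = 1603.3 tonne/day.
Product flow = 2081 + 2540 = 4621 tonne/day; solute B fraction = 0.347.

0.347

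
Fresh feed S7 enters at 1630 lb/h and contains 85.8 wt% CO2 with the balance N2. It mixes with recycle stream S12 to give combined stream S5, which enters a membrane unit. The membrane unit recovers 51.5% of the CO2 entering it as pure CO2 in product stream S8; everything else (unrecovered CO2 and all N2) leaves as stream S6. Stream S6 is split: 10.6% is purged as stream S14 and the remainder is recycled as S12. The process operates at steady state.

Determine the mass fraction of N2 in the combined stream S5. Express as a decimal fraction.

0.469

N2 enters only via S7 and leaves only via the purge: 1630×0.142 = 0.106×(N2 in S6), and the membrane unit passes all N2, so N2 in S5 = N2 in S6 = 2183.6 lb/h.
CO2 in S5: m_A = 1630×0.858 + (1−0.106)·(1−0.515)·m_A, so m_A = 1398.5/0.5664 = 2469.1 lb/h.
S5 = 2469.1 + 2183.6 = 4652.7 lb/h.
N2 fraction in S5 = 2183.6/4652.7 = 0.469.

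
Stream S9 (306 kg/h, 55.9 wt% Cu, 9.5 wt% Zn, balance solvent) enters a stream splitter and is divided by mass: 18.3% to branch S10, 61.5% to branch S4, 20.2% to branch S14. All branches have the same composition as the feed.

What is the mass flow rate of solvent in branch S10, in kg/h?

19.38 kg/h

Branch S10 total = 0.183×306 = 55.998 kg/h.
solvent in S10 = 0.346×55.998 = 19.375 kg/h.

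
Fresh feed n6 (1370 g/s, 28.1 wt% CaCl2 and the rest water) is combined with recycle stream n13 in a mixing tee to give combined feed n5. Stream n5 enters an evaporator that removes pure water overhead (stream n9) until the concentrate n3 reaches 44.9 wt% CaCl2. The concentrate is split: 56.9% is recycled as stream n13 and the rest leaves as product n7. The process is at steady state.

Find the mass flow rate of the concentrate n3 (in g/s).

1989 g/s

Overall CaCl2 balance (none leaves overhead): CaCl2 in fresh feed = CaCl2 in product, i.e. 1370×0.281 = (1−0.569)·n3·0.449.
n3 = 384.97/(0.449×0.431) = 1989.3 g/s.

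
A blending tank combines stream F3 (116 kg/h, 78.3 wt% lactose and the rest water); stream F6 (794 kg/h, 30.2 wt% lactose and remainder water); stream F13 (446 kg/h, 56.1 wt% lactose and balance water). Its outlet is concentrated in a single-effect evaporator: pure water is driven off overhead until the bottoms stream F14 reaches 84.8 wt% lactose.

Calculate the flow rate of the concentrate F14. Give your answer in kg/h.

lactose entering = 116×0.783 + 794×0.302 + 446×0.561 = 580.82 kg/h.
All lactose reports to F14, so F14 = 580.82/0.848 = 684.93 kg/h.

684.9 kg/h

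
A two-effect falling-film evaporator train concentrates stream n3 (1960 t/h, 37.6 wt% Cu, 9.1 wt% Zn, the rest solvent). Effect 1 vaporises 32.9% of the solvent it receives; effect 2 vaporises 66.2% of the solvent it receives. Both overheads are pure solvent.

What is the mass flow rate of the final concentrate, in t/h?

1152 t/h

solvent in feed = 1960×0.533 = 1044.7 t/h.
After stage 1: solvent left = (1−0.329)×1044.7 = 700.98; stream total = 1616.3 t/h.
After stage 2: solvent left = (1−0.662)×700.98 = 236.93; final concentrate = 1152.3 t/h.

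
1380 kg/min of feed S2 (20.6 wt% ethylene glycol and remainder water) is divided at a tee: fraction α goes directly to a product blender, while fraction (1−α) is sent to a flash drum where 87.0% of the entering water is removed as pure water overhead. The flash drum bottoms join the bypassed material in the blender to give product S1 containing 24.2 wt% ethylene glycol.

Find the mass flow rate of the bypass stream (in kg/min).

All 1380×0.206 = 284.28 kg/min of ethylene glycol reaches S1, so S1 = 284.28/0.242 = 1174.7 kg/min and vapour = 205.29 kg/min.
The evaporator receives (1−α)·1380 of feed at 0.794 water and removes 0.870 of that water:
0.870×0.794×(1−α)×1380 = 205.29
(1−α) = 205.29/953.28 = 0.2154;  α = 0.7846.
Bypass flow = 0.7846×1380 = 1082.8 kg/min.

1083 kg/min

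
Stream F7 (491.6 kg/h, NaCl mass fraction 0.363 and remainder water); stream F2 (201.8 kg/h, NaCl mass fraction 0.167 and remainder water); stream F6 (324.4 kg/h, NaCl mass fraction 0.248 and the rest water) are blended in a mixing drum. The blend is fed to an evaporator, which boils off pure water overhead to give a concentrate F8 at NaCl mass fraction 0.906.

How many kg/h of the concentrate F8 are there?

NaCl entering = 491.6×0.363 + 201.8×0.167 + 324.4×0.248 = 292.6 kg/h.
All NaCl reports to F8, so F8 = 292.6/0.906 = 322.96 kg/h.

323 kg/h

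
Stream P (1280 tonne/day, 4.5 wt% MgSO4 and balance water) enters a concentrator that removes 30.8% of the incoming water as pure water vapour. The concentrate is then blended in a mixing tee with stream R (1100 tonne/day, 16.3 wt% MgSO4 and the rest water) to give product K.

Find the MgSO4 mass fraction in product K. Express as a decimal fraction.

0.118

Vapour removed = 0.308×0.955×1280 = 376.5 tonne/day; concentrate = 903.5 tonne/day.
MgSO4 reaching the mixer = 57.6 (from concentrate) + 1100×0.163 = 236.9 tonne/day.
Product flow = 903.5 + 1100 = 2003.5 tonne/day; MgSO4 fraction = 0.118.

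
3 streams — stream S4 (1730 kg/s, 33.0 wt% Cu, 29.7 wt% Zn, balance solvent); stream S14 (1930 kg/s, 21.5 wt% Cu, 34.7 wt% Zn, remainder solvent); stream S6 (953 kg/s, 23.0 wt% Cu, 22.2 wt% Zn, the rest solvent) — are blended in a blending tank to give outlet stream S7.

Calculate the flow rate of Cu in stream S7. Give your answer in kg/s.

1205 kg/s

Cu out = Cu in = 1730×0.330 + 1930×0.215 + 953×0.230 = 1205 kg/s.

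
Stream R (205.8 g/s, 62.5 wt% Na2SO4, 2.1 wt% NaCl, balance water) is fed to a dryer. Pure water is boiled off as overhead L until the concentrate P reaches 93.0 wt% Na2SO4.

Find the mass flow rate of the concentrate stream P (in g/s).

138.3 g/s

Na2SO4 is conserved: 205.8×0.625 = 128.62 g/s all reports to the concentrate.
Concentrate = 128.62/(target fraction) = 138.31 g/s.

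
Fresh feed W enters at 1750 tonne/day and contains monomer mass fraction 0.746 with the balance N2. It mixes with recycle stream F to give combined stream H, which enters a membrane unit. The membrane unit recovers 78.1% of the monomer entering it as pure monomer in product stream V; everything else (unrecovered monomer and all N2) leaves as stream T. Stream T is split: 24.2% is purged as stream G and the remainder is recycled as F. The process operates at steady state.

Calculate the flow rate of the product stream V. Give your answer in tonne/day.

1223 tonne/day

monomer in H: m_A = 1750×0.746 + (1−0.242)·(1−0.781)·m_A, so m_A = 1305.5/0.8340 = 1565.4 tonne/day.
Product V = 0.781×1565.4 = 1222.5 tonne/day.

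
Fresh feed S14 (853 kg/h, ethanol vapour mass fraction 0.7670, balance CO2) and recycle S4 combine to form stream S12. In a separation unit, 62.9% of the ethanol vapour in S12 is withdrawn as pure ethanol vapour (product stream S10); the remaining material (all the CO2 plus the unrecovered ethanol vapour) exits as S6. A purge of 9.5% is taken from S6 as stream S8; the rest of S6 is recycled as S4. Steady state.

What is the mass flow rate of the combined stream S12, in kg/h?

CO2 enters only via S14 and leaves only via the purge: 853×0.233 = 0.095×(CO2 in S6), and the separation unit passes all CO2, so CO2 in S12 = CO2 in S6 = 2092.1 kg/h.
ethanol vapour in S12: m_A = 853×0.767 + (1−0.095)·(1−0.629)·m_A, so m_A = 654.25/0.6642 = 984.95 kg/h.
S12 = 984.95 + 2092.1 = 3077 kg/h.

3077 kg/h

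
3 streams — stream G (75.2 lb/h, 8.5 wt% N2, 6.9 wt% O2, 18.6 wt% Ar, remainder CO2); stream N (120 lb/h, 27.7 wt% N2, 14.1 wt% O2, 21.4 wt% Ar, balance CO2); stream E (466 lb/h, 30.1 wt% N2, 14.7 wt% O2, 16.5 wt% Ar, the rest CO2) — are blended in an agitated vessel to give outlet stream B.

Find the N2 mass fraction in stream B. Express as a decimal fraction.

0.272

Total flow out = 75.2 + 120 + 466 = 661.2 lb/h.
N2 in = 75.2×0.085 + 120×0.277 + 466×0.301 = 179.9 lb/h.
N2 mass fraction in B = 179.9/661.2 = 0.272.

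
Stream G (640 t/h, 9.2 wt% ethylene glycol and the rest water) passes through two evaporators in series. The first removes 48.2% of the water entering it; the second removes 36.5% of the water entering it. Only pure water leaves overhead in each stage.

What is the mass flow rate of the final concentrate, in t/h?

water in feed = 640×0.908 = 581.12 t/h.
After stage 1: water left = (1−0.482)×581.12 = 301.02; stream total = 359.9 t/h.
After stage 2: water left = (1−0.365)×301.02 = 191.15; final concentrate = 250.03 t/h.

250 t/h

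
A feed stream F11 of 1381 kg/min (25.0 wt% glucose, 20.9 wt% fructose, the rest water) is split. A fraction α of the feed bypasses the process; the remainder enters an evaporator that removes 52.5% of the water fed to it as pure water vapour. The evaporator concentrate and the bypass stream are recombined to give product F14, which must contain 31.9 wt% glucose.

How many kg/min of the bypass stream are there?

329.3 kg/min

All 1381×0.250 = 345.25 kg/min of glucose reaches F14, so F14 = 345.25/0.319 = 1082.3 kg/min and vapour = 298.71 kg/min.
The evaporator receives (1−α)·1381 of feed at 0.541 water and removes 0.525 of that water:
0.525×0.541×(1−α)×1381 = 298.71
(1−α) = 298.71/392.24 = 0.7616;  α = 0.2384.
Bypass flow = 0.2384×1381 = 329.29 kg/min.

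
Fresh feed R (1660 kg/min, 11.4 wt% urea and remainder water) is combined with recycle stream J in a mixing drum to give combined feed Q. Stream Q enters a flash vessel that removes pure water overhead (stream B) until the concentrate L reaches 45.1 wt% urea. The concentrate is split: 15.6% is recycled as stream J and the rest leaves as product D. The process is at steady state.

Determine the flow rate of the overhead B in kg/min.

1240 kg/min

Overall urea balance (none leaves overhead): urea in fresh feed = urea in product, i.e. 1660×0.114 = (1−0.156)·L·0.451.
L = 189.24/(0.451×0.844) = 497.16 kg/min.
Recycle J = 0.156×497.16 = 77.557 kg/min.
Combined feed Q = 1660 + 77.557 = 1737.6 kg/min.
Overhead B = Q − L = 1737.6 − 497.16 = 1240.4 kg/min.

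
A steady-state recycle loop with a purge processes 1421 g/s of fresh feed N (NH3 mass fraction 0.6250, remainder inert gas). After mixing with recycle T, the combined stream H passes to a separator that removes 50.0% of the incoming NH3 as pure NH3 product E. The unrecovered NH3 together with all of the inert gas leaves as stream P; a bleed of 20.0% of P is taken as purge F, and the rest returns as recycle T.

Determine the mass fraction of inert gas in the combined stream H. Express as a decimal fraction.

0.6429

inert gas enters only via N and leaves only via the purge: 1421×0.375 = 0.200×(inert gas in P), and the separator passes all inert gas, so inert gas in H = inert gas in P = 2664.4 g/s.
NH3 in H: m_A = 1421×0.625 + (1−0.200)·(1−0.500)·m_A, so m_A = 888.12/0.6000 = 1480.2 g/s.
H = 1480.2 + 2664.4 = 4144.6 g/s.
inert gas fraction in H = 2664.4/4144.6 = 0.6429.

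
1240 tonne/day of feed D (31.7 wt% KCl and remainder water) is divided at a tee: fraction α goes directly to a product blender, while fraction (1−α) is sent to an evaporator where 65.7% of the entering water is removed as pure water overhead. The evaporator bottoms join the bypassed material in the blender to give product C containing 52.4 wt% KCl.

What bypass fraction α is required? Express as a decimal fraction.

All 1240×0.317 = 393.08 tonne/day of KCl reaches C, so C = 393.08/0.524 = 750.15 tonne/day and vapour = 489.85 tonne/day.
The evaporator receives (1−α)·1240 of feed at 0.683 water and removes 0.657 of that water:
0.657×0.683×(1−α)×1240 = 489.85
(1−α) = 489.85/556.43 = 0.8803;  α = 0.1197.

0.120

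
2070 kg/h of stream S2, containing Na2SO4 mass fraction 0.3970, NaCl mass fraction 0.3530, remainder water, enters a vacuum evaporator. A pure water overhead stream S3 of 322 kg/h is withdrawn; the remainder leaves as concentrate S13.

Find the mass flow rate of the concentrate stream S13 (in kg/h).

Concentrate = 2070 − 322 = 1748 kg/h.

1748 kg/h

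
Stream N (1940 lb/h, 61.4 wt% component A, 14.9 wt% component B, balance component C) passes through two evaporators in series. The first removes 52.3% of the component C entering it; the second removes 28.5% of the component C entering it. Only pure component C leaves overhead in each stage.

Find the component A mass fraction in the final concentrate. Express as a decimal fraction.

0.728

component C in feed = 1940×0.237 = 459.78 lb/h.
After stage 1: component C left = (1−0.523)×459.78 = 219.32; stream total = 1699.5 lb/h.
After stage 2: component C left = (1−0.285)×219.32 = 156.81; final concentrate = 1637 lb/h.
component A fraction = 1191.2/1637 = 0.728.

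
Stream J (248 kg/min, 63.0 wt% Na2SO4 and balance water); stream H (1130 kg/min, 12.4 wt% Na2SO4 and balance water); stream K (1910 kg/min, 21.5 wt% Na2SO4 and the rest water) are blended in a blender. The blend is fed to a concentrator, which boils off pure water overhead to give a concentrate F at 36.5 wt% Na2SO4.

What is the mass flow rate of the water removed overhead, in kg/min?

1351 kg/min

Na2SO4 entering = 248×0.630 + 1130×0.124 + 1910×0.215 = 707.01 kg/min.
All Na2SO4 reports to F, so F = 707.01/0.365 = 1937 kg/min.
Total feed = 3288 kg/min; overhead = 3288 − 1937 = 1351 kg/min.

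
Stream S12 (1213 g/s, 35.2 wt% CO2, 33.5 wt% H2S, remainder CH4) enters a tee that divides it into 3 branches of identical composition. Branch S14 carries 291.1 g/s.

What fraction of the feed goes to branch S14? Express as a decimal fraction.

Fraction to S14 = 291.1/1213 = 0.2400.

0.240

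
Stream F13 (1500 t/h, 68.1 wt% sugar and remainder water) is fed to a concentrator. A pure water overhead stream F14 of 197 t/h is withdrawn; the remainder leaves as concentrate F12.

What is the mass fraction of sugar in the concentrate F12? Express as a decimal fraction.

sugar is not removed: 1500×0.681 = 1021.5 t/h of sugar enters F12.
Concentrate = 1500 − 197 = 1303 t/h.
Mass fraction = 1021.5/1303 = 0.7840.

0.7840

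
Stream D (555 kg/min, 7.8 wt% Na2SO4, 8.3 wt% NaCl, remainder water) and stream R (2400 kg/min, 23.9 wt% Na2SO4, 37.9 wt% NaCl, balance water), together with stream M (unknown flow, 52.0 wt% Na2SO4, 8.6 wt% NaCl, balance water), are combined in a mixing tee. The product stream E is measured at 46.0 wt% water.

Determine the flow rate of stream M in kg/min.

350.7 kg/min

Let M be the unknown flow. Total out = 2955 + M.
water balance: 1382.4 + 0.394·M = 0.460·(2955 + M)
(0.394 − 0.460)·M = 0.460×2955 − 1382.4 = -23.145
M = -23.145 / -0.066 = 350.68 kg/min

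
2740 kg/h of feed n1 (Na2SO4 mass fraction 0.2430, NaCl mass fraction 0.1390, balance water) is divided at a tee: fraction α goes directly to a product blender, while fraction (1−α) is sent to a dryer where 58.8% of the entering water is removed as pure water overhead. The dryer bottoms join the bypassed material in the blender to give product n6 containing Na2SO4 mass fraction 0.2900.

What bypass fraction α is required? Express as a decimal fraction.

0.554

All 2740×0.243 = 665.82 kg/h of Na2SO4 reaches n6, so n6 = 665.82/0.290 = 2295.9 kg/h and vapour = 444.07 kg/h.
The evaporator receives (1−α)·2740 of feed at 0.618 water and removes 0.588 of that water:
0.588×0.618×(1−α)×2740 = 444.07
(1−α) = 444.07/995.67 = 0.4460;  α = 0.5540.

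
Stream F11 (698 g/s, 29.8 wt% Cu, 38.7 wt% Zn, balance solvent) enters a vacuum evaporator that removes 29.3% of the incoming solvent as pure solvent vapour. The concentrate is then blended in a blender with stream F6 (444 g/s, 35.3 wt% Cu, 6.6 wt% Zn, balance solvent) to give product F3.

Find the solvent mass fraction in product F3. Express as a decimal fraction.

Vapour removed = 0.293×0.315×698 = 64.422 g/s; concentrate = 633.58 g/s.
solvent reaching the mixer = 155.45 (from concentrate) + 444×0.581 = 413.41 g/s.
Product flow = 633.58 + 444 = 1077.6 g/s; solvent fraction = 0.3836.

0.3836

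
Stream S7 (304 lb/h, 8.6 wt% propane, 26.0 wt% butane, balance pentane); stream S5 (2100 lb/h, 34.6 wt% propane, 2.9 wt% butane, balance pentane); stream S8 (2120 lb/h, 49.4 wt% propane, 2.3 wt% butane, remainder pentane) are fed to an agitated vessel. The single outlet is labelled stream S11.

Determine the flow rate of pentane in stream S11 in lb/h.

pentane out = pentane in = 304×0.654 + 2100×0.625 + 2120×0.483 = 2535.3 lb/h.

2535 lb/h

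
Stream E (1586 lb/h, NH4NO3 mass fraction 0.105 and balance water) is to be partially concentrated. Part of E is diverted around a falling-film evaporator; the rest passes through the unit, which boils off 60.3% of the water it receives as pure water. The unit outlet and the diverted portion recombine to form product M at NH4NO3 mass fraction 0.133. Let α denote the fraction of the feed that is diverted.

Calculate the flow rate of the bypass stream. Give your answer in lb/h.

All 1586×0.105 = 166.53 lb/h of NH4NO3 reaches M, so M = 166.53/0.133 = 1252.1 lb/h and vapour = 333.89 lb/h.
The evaporator receives (1−α)·1586 of feed at 0.895 water and removes 0.603 of that water:
0.603×0.895×(1−α)×1586 = 333.89
(1−α) = 333.89/855.94 = 0.3901;  α = 0.6099.
Bypass flow = 0.6099×1586 = 967.32 lb/h.

967.3 lb/h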